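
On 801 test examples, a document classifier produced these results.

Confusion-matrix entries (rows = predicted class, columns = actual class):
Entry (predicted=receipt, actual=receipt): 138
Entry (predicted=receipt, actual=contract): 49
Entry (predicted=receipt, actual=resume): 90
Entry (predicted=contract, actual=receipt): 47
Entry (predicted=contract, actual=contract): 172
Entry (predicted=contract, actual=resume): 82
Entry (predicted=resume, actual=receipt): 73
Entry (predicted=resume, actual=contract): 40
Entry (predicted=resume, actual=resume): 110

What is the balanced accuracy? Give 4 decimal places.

0.5280

Balanced accuracy = mean of per-class recall.
  receipt: recall = 138/258 = 0.53488
  contract: recall = 172/261 = 0.65900
  resume: recall = 110/282 = 0.39007
Mean = (0.53488 + 0.65900 + 0.39007) / 3 = 0.5280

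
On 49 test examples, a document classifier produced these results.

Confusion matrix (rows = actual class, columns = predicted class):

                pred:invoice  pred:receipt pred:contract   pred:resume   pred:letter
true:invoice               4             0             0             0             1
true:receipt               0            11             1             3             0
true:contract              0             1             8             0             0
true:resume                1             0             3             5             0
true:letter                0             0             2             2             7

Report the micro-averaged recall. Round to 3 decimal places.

0.714

Micro-averaging pools counts across classes: ΣTP=35, ΣFP=14, ΣFN=14.
Micro-recall = TP/(TP+FN) on pooled counts = 0.714 (equals overall accuracy in single-label multiclass).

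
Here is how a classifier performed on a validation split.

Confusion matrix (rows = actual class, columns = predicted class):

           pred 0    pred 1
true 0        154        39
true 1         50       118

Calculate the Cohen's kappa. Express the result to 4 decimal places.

0.5024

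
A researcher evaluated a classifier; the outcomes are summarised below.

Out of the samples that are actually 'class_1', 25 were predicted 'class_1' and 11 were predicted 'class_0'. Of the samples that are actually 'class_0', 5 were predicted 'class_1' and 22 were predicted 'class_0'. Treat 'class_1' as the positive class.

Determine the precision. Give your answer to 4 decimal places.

Precision = TP/(TP+FP) = 25/(25+5) = 25/30 = 0.8333

0.8333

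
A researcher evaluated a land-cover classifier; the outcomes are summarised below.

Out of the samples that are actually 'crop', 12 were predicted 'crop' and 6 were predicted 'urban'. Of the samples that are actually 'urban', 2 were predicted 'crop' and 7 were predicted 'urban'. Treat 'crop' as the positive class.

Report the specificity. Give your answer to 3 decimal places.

0.778

Specificity = TN/(TN+FP) = 7/(7+2) = 0.778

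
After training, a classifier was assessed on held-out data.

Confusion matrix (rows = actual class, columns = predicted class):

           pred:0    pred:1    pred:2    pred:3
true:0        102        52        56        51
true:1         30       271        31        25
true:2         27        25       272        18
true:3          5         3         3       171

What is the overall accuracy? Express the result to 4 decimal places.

Accuracy = trace / total = (102+271+272+171=816) / 1142 = 816/1142 = 0.7145

0.7145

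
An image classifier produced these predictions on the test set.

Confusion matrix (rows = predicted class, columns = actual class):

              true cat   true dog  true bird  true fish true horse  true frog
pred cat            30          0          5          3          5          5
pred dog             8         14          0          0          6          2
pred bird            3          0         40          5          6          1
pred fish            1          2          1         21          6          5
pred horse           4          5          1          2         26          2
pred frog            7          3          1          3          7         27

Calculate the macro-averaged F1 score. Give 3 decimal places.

0.605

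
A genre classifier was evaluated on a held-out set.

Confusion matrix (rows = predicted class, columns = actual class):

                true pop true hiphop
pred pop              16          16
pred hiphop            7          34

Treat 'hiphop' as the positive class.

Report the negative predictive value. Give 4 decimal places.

0.5000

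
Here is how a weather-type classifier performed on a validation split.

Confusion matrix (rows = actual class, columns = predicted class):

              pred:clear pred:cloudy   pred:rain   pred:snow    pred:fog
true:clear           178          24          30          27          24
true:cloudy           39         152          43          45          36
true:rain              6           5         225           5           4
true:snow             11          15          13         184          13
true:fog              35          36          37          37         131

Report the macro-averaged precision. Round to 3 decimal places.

Per-class precision (TP/(TP+FP)):
  clear: TP=178, FP=39+6+11+35=91 → 178/269 = 0.6617
  cloudy: TP=152, FP=24+5+15+36=80 → 152/232 = 0.6552
  rain: TP=225, FP=30+43+13+37=123 → 225/348 = 0.6466
  snow: TP=184, FP=27+45+5+37=114 → 184/298 = 0.6174
  fog: TP=131, FP=24+36+4+13=77 → 131/208 = 0.6298
Macro-precision = mean = (0.6617 + 0.6552 + 0.6466 + 0.6174 + 0.6298) / 5 = 0.642

0.642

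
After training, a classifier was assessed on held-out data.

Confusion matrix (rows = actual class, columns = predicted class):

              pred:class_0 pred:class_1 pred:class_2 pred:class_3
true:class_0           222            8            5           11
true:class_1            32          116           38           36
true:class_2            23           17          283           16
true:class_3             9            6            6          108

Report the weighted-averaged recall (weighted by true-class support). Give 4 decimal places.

Per-class recall (TP/(TP+FN)):
  class_0: TP=222, FN=8+5+11=24 → 222/246 = 0.90244
  class_1: TP=116, FN=32+38+36=106 → 116/222 = 0.52252
  class_2: TP=283, FN=23+17+16=56 → 283/339 = 0.83481
  class_3: TP=108, FN=9+6+6=21 → 108/129 = 0.83721
Weighted-recall = Σ (supportᵢ/N)·recallᵢ with N=936: (246/936)·0.90244 + (222/936)·0.52252 + (339/936)·0.83481 + (129/936)·0.83721 = 0.7788

0.7788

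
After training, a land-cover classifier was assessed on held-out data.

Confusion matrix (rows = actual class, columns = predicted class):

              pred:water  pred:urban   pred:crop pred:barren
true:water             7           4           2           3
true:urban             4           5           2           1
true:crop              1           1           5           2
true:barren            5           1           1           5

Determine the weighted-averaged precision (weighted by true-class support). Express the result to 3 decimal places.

0.449

Per-class precision (TP/(TP+FP)):
  water: TP=7, FP=4+1+5=10 → 7/17 = 0.4118
  urban: TP=5, FP=4+1+1=6 → 5/11 = 0.4545
  crop: TP=5, FP=2+2+1=5 → 5/10 = 0.5000
  barren: TP=5, FP=3+1+2=6 → 5/11 = 0.4545
Weighted-precision = Σ (supportᵢ/N)·precisionᵢ with N=49: (16/49)·0.4118 + (12/49)·0.4545 + (9/49)·0.5000 + (12/49)·0.4545 = 0.449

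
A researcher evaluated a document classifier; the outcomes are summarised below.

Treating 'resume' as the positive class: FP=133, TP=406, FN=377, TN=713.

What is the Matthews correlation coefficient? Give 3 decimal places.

MCC = (TP·TN − FP·FN) / √((TP+FP)(TP+FN)(TN+FP)(TN+FN))
Numerator = 406·713 − 133·377 = 239337
Denominator = √(539·783·846·1090) = √389177199180 = 623840.6841
MCC = 239337 / 623840.6841 = 0.384

0.384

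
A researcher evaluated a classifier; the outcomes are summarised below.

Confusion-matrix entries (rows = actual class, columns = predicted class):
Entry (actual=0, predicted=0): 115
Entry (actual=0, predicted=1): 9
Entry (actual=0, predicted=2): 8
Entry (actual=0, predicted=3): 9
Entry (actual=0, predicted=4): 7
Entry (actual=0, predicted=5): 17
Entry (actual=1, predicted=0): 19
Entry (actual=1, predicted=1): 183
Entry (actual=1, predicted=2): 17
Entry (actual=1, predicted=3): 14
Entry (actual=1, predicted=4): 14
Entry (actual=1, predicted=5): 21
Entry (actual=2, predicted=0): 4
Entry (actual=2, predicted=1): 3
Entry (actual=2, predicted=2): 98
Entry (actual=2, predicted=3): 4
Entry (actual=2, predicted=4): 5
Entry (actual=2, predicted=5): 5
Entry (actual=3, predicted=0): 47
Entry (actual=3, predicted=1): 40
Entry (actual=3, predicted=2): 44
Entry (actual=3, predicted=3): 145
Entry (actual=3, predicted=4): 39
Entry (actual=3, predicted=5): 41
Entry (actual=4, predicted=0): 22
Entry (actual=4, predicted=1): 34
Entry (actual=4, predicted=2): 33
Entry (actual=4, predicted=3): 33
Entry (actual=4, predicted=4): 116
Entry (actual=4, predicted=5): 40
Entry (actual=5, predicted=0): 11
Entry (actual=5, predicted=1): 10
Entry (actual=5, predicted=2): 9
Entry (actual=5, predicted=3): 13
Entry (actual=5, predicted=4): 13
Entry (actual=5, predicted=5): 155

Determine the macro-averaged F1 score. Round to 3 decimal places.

Per-class F1 score (2·TP/(2·TP+FP+FN)):
  0: TP=115, FP=19+4+47+22+11=103, FN=9+8+9+7+17=50 → 230/383 = 0.6005
  1: TP=183, FP=9+3+40+34+10=96, FN=19+17+14+14+21=85 → 366/547 = 0.6691
  2: TP=98, FP=8+17+44+33+9=111, FN=4+3+4+5+5=21 → 196/328 = 0.5976
  3: TP=145, FP=9+14+4+33+13=73, FN=47+40+44+39+41=211 → 290/574 = 0.5052
  4: TP=116, FP=7+14+5+39+13=78, FN=22+34+33+33+40=162 → 232/472 = 0.4915
  5: TP=155, FP=17+21+5+41+40=124, FN=11+10+9+13+13=56 → 310/490 = 0.6327
Macro-F1 score = mean = (0.6005 + 0.6691 + 0.5976 + 0.5052 + 0.4915 + 0.6327) / 6 = 0.583

0.583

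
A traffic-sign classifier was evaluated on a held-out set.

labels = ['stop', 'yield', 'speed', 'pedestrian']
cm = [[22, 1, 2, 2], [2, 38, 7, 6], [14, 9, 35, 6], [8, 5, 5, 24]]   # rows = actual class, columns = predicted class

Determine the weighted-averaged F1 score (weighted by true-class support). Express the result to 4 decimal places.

0.6404

Per-class F1 score (2·TP/(2·TP+FP+FN)):
  stop: TP=22, FP=2+14+8=24, FN=1+2+2=5 → 44/73 = 0.60274
  yield: TP=38, FP=1+9+5=15, FN=2+7+6=15 → 76/106 = 0.71698
  speed: TP=35, FP=2+7+5=14, FN=14+9+6=29 → 70/113 = 0.61947
  pedestrian: TP=24, FP=2+6+6=14, FN=8+5+5=18 → 48/80 = 0.60000
Weighted-F1 score = Σ (supportᵢ/N)·F1 scoreᵢ with N=186: (27/186)·0.60274 + (53/186)·0.71698 + (64/186)·0.61947 + (42/186)·0.60000 = 0.6404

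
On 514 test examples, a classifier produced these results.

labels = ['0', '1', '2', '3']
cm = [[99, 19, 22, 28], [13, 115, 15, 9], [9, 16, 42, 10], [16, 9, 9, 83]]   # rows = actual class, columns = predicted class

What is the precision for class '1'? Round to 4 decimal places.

0.7233

Take TP from the diagonal, FP from the rest of the '1' prediction marginal, FN from the rest of the '1' actual marginal.
precision = TP/(TP+FP).
1: TP=115, FP=19+16+9=44 → 115/159 = 0.72327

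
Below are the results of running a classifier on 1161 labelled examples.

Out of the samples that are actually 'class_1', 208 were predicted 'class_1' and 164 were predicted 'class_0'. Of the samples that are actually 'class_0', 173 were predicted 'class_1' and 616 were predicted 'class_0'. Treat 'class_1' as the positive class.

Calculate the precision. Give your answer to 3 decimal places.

Precision = TP/(TP+FP) = 208/(208+173) = 208/381 = 0.546

0.546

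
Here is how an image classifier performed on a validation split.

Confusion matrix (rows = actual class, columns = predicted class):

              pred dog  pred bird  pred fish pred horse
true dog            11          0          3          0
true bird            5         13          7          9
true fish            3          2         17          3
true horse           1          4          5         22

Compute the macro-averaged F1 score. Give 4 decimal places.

Per-class F1 score (2·TP/(2·TP+FP+FN)):
  dog: TP=11, FP=5+3+1=9, FN=0+3+0=3 → 22/34 = 0.64706
  bird: TP=13, FP=0+2+4=6, FN=5+7+9=21 → 26/53 = 0.49057
  fish: TP=17, FP=3+7+5=15, FN=3+2+3=8 → 34/57 = 0.59649
  horse: TP=22, FP=0+9+3=12, FN=1+4+5=10 → 44/66 = 0.66667
Macro-F1 score = mean = (0.64706 + 0.49057 + 0.59649 + 0.66667) / 4 = 0.6002

0.6002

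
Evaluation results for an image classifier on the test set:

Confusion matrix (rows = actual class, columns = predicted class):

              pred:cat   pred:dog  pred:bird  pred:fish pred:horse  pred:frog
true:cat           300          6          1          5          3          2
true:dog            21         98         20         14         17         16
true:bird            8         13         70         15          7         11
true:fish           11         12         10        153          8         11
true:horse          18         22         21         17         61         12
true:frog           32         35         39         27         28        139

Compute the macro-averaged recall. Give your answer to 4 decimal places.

0.6086

Per-class recall (TP/(TP+FN)):
  cat: TP=300, FN=6+1+5+3+2=17 → 300/317 = 0.94637
  dog: TP=98, FN=21+20+14+17+16=88 → 98/186 = 0.52688
  bird: TP=70, FN=8+13+15+7+11=54 → 70/124 = 0.56452
  fish: TP=153, FN=11+12+10+8+11=52 → 153/205 = 0.74634
  horse: TP=61, FN=18+22+21+17+12=90 → 61/151 = 0.40397
  frog: TP=139, FN=32+35+39+27+28=161 → 139/300 = 0.46333
Macro-recall = mean = (0.94637 + 0.52688 + 0.56452 + 0.74634 + 0.40397 + 0.46333) / 6 = 0.6086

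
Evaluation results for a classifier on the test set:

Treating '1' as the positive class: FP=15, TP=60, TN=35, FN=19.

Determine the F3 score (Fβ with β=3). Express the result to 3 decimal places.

Fβ = (1+β²)·TP / ((1+β²)·TP + β²·FN + FP), with β²=9
= 10·60 / (10·60 + 9·19 + 15) = 0.763

0.763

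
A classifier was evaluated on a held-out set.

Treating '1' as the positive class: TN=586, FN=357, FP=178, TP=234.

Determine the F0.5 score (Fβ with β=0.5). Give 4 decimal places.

0.5226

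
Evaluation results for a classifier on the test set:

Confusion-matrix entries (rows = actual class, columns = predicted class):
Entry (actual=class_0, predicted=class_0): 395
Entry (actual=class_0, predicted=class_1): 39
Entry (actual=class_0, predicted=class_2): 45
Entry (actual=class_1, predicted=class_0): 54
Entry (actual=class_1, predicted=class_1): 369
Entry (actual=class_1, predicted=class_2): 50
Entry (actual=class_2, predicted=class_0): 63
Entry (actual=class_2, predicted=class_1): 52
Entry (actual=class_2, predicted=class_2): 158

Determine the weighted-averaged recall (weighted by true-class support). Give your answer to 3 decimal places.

Per-class recall (TP/(TP+FN)):
  class_0: TP=395, FN=39+45=84 → 395/479 = 0.8246
  class_1: TP=369, FN=54+50=104 → 369/473 = 0.7801
  class_2: TP=158, FN=63+52=115 → 158/273 = 0.5788
Weighted-recall = Σ (supportᵢ/N)·recallᵢ with N=1225: (479/1225)·0.8246 + (473/1225)·0.7801 + (273/1225)·0.5788 = 0.753

0.753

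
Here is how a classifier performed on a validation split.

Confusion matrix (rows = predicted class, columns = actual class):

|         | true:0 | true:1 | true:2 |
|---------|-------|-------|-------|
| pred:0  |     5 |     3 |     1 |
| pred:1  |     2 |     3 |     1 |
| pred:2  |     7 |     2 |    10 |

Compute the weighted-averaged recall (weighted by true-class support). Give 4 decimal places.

0.5294

Per-class recall (TP/(TP+FN)):
  0: TP=5, FN=2+7=9 → 5/14 = 0.35714
  1: TP=3, FN=3+2=5 → 3/8 = 0.37500
  2: TP=10, FN=1+1=2 → 10/12 = 0.83333
Weighted-recall = Σ (supportᵢ/N)·recallᵢ with N=34: (14/34)·0.35714 + (8/34)·0.37500 + (12/34)·0.83333 = 0.5294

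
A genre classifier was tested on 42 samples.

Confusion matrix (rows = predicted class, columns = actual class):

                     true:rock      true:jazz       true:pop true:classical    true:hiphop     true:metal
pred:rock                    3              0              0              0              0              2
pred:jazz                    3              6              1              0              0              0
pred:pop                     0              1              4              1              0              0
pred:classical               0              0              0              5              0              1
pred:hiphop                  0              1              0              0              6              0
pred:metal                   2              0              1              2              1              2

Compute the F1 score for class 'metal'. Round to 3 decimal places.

F1 score = 2·TP/(2·TP+FP+FN).
metal: TP=2, FP=2+0+1+2+1=6, FN=2+0+0+1+0=3 → 4/13 = 0.3077

0.308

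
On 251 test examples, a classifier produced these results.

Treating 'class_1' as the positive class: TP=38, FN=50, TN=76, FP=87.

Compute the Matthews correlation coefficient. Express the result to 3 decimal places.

MCC = (TP·TN − FP·FN) / √((TP+FP)(TP+FN)(TN+FP)(TN+FN))
Numerator = 38·76 − 87·50 = -1462
Denominator = √(125·88·163·126) = √225918000 = 15030.5689
MCC = -1462 / 15030.5689 = -0.097

-0.097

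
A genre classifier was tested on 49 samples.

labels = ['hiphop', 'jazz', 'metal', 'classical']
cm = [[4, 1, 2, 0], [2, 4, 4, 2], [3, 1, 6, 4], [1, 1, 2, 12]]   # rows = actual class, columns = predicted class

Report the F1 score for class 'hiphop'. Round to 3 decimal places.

0.471

One-vs-rest for 'hiphop': TP = diagonal; FP = other classes predicted 'hiphop'; FN = 'hiphop' predicted as other.
F1 score = 2·TP/(2·TP+FP+FN).
hiphop: TP=4, FP=2+3+1=6, FN=1+2+0=3 → 8/17 = 0.4706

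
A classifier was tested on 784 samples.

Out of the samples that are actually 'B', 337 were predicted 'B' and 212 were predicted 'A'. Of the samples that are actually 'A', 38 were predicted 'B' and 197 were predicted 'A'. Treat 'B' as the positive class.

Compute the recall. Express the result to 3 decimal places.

Recall = TP/(TP+FN) = 337/(337+212) = 337/549 = 0.614

0.614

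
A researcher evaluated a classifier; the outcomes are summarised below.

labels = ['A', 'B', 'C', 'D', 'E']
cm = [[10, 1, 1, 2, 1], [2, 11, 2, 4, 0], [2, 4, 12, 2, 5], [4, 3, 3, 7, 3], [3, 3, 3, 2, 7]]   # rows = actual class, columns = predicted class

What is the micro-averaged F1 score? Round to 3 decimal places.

0.485

Micro-averaging pools counts across classes: ΣTP=47, ΣFP=50, ΣFN=50.
Micro-F1 score = 2·TP/(2·TP+FP+FN) on pooled counts = 0.485 (equals overall accuracy in single-label multiclass).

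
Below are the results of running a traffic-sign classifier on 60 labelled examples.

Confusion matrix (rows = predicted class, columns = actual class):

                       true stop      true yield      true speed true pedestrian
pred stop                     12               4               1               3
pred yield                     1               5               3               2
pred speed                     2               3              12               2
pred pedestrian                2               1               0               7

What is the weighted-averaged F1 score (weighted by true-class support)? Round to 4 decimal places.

0.5930

Per-class F1 score (2·TP/(2·TP+FP+FN)):
  stop: TP=12, FP=4+1+3=8, FN=1+2+2=5 → 24/37 = 0.64865
  yield: TP=5, FP=1+3+2=6, FN=4+3+1=8 → 10/24 = 0.41667
  speed: TP=12, FP=2+3+2=7, FN=1+3+0=4 → 24/35 = 0.68571
  pedestrian: TP=7, FP=2+1+0=3, FN=3+2+2=7 → 14/24 = 0.58333
Weighted-F1 score = Σ (supportᵢ/N)·F1 scoreᵢ with N=60: (17/60)·0.64865 + (13/60)·0.41667 + (16/60)·0.68571 + (14/60)·0.58333 = 0.5930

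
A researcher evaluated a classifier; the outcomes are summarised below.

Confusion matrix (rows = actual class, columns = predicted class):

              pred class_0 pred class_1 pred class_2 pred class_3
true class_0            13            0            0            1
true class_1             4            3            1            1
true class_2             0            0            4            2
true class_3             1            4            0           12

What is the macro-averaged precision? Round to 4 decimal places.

0.6752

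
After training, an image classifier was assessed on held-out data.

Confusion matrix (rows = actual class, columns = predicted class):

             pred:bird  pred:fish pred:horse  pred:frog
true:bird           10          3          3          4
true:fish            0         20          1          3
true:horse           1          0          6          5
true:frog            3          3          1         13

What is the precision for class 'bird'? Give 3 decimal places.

Treat 'bird' as positive and all other classes as negative.
precision = TP/(TP+FP).
bird: TP=10, FP=0+1+3=4 → 10/14 = 0.7143

0.714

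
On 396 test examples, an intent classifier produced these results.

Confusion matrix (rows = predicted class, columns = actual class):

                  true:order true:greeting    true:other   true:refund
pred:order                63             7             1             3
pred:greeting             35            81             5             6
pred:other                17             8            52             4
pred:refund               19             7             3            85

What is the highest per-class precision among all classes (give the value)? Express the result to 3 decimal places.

0.851

Per-class precision (TP/(TP+FP)):
  order: TP=63, FP=7+1+3=11 → 63/74 = 0.8514
  greeting: TP=81, FP=35+5+6=46 → 81/127 = 0.6378
  other: TP=52, FP=17+8+4=29 → 52/81 = 0.6420
  refund: TP=85, FP=19+7+3=29 → 85/114 = 0.7456
Highest is class 'order' with precision = 0.851.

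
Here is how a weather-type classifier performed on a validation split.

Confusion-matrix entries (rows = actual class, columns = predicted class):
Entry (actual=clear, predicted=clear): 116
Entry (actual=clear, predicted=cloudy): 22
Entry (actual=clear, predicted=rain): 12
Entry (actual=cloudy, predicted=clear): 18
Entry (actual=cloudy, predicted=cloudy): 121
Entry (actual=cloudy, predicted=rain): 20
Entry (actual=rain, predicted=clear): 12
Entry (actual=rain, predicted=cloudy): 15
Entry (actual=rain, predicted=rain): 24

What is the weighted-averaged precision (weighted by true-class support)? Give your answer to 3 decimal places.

0.730

Per-class precision (TP/(TP+FP)):
  clear: TP=116, FP=18+12=30 → 116/146 = 0.7945
  cloudy: TP=121, FP=22+15=37 → 121/158 = 0.7658
  rain: TP=24, FP=12+20=32 → 24/56 = 0.4286
Weighted-precision = Σ (supportᵢ/N)·precisionᵢ with N=360: (150/360)·0.7945 + (159/360)·0.7658 + (51/360)·0.4286 = 0.730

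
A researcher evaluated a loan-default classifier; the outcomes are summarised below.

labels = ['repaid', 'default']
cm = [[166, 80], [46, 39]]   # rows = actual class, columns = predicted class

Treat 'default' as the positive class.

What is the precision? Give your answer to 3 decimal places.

Precision = TP/(TP+FP) = 39/(39+80) = 39/119 = 0.328

0.328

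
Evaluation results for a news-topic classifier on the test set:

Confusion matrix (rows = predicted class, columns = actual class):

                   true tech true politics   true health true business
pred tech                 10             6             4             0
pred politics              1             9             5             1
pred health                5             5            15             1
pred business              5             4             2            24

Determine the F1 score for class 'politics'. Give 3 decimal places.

0.450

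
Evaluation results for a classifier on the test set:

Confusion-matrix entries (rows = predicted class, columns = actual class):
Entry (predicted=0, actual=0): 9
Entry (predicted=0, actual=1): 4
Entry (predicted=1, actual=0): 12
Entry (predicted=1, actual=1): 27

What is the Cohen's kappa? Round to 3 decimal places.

Observed agreement pₒ = trace/N = 36/52 = 0.6923
Expected agreement pₑ = Σ (rowᵢ·colᵢ)/N² = (21·13 + 31·39)/52² = 0.5481
κ = (pₒ − pₑ)/(1 − pₑ) = (0.6923 − 0.5481)/(1 − 0.5481) = 0.319

0.319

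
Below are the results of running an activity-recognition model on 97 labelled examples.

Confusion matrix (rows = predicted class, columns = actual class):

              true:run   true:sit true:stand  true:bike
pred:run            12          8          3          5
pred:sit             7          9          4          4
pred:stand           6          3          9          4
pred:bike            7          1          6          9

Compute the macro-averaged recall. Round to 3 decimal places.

Per-class recall (TP/(TP+FN)):
  run: TP=12, FN=7+6+7=20 → 12/32 = 0.3750
  sit: TP=9, FN=8+3+1=12 → 9/21 = 0.4286
  stand: TP=9, FN=3+4+6=13 → 9/22 = 0.4091
  bike: TP=9, FN=5+4+4=13 → 9/22 = 0.4091
Macro-recall = mean = (0.3750 + 0.4286 + 0.4091 + 0.4091) / 4 = 0.405

0.405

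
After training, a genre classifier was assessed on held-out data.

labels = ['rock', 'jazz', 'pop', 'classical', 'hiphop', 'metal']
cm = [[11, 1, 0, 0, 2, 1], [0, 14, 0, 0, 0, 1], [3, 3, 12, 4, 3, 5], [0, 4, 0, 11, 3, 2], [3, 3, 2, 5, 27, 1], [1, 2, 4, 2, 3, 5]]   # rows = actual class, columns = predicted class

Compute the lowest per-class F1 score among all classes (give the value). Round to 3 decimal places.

0.313

Per-class F1 score (2·TP/(2·TP+FP+FN)):
  rock: TP=11, FP=0+3+0+3+1=7, FN=1+0+0+2+1=4 → 22/33 = 0.6667
  jazz: TP=14, FP=1+3+4+3+2=13, FN=0+0+0+0+1=1 → 28/42 = 0.6667
  pop: TP=12, FP=0+0+0+2+4=6, FN=3+3+4+3+5=18 → 24/48 = 0.5000
  classical: TP=11, FP=0+0+4+5+2=11, FN=0+4+0+3+2=9 → 22/42 = 0.5238
  hiphop: TP=27, FP=2+0+3+3+3=11, FN=3+3+2+5+1=14 → 54/79 = 0.6835
  metal: TP=5, FP=1+1+5+2+1=10, FN=1+2+4+2+3=12 → 10/32 = 0.3125
Lowest is class 'metal' with F1 score = 0.313.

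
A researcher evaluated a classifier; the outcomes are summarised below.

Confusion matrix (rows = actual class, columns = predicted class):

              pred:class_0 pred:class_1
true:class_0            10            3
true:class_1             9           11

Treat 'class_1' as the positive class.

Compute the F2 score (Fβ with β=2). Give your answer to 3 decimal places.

Fβ = (1+β²)·TP / ((1+β²)·TP + β²·FN + FP), with β²=4
= 5·11 / (5·11 + 4·9 + 3) = 0.585

0.585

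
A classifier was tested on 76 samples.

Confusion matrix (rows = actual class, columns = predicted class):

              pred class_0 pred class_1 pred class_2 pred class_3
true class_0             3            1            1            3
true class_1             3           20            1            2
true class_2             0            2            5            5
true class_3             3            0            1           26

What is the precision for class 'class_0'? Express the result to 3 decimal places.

0.333

One-vs-rest for 'class_0': TP = diagonal; FP = other classes predicted 'class_0'; FN = 'class_0' predicted as other.
precision = TP/(TP+FP).
class_0: TP=3, FP=3+0+3=6 → 3/9 = 0.3333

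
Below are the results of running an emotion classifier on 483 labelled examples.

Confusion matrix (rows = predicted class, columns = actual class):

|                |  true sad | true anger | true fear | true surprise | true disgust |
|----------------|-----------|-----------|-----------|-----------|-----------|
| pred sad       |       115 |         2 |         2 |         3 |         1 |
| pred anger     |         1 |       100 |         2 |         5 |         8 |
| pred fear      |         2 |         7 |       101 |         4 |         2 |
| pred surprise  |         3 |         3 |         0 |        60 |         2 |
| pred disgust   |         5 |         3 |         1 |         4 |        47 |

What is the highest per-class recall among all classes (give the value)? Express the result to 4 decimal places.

0.9528

Per-class recall (TP/(TP+FN)):
  sad: TP=115, FN=1+2+3+5=11 → 115/126 = 0.91270
  anger: TP=100, FN=2+7+3+3=15 → 100/115 = 0.86957
  fear: TP=101, FN=2+2+0+1=5 → 101/106 = 0.95283
  surprise: TP=60, FN=3+5+4+4=16 → 60/76 = 0.78947
  disgust: TP=47, FN=1+8+2+2=13 → 47/60 = 0.78333
Highest is class 'fear' with recall = 0.9528.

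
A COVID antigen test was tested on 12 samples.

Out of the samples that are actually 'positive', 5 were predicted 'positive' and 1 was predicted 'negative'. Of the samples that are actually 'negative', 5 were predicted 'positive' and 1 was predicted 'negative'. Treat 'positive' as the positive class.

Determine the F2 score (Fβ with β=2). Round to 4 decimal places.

0.7353

Fβ = (1+β²)·TP / ((1+β²)·TP + β²·FN + FP), with β²=4
= 5·5 / (5·5 + 4·1 + 5) = 0.7353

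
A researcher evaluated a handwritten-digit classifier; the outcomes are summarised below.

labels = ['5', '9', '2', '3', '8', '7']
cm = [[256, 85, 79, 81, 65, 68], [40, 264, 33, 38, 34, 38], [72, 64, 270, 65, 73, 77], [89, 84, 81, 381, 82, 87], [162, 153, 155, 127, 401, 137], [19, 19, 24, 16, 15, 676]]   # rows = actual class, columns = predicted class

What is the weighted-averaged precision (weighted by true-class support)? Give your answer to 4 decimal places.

Per-class precision (TP/(TP+FP)):
  5: TP=256, FP=40+72+89+162+19=382 → 256/638 = 0.40125
  9: TP=264, FP=85+64+84+153+19=405 → 264/669 = 0.39462
  2: TP=270, FP=79+33+81+155+24=372 → 270/642 = 0.42056
  3: TP=381, FP=81+38+65+127+16=327 → 381/708 = 0.53814
  8: TP=401, FP=65+34+73+82+15=269 → 401/670 = 0.59851
  7: TP=676, FP=68+38+77+87+137=407 → 676/1083 = 0.62419
Weighted-precision = Σ (supportᵢ/N)·precisionᵢ with N=4410: (634/4410)·0.40125 + (447/4410)·0.39462 + (621/4410)·0.42056 + (804/4410)·0.53814 + (1135/4410)·0.59851 + (769/4410)·0.62419 = 0.5179

0.5179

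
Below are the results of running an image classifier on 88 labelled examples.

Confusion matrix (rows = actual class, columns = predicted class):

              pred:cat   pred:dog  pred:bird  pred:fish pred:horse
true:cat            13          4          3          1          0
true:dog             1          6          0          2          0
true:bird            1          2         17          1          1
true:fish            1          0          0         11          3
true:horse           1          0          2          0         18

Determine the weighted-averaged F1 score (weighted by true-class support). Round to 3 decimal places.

Per-class F1 score (2·TP/(2·TP+FP+FN)):
  cat: TP=13, FP=1+1+1+1=4, FN=4+3+1+0=8 → 26/38 = 0.6842
  dog: TP=6, FP=4+2+0+0=6, FN=1+0+2+0=3 → 12/21 = 0.5714
  bird: TP=17, FP=3+0+0+2=5, FN=1+2+1+1=5 → 34/44 = 0.7727
  fish: TP=11, FP=1+2+1+0=4, FN=1+0+0+3=4 → 22/30 = 0.7333
  horse: TP=18, FP=0+0+1+3=4, FN=1+0+2+0=3 → 36/43 = 0.8372
Weighted-F1 score = Σ (supportᵢ/N)·F1 scoreᵢ with N=88: (21/88)·0.6842 + (9/88)·0.5714 + (22/88)·0.7727 + (15/88)·0.7333 + (21/88)·0.8372 = 0.740

0.740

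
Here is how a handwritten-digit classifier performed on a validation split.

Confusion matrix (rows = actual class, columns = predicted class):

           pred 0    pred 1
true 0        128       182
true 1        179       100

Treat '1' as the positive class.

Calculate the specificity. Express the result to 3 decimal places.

Specificity = TN/(TN+FP) = 128/(128+182) = 0.413

0.413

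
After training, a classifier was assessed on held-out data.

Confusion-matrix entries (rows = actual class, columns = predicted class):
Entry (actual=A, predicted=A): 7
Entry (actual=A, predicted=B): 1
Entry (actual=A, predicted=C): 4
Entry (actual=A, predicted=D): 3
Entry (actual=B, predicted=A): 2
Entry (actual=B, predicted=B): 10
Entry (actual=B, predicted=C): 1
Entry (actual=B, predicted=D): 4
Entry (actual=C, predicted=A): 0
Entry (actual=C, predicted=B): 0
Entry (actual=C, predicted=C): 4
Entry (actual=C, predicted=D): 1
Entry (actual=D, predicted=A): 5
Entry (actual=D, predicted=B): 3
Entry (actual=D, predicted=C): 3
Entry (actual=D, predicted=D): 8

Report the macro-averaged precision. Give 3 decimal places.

0.512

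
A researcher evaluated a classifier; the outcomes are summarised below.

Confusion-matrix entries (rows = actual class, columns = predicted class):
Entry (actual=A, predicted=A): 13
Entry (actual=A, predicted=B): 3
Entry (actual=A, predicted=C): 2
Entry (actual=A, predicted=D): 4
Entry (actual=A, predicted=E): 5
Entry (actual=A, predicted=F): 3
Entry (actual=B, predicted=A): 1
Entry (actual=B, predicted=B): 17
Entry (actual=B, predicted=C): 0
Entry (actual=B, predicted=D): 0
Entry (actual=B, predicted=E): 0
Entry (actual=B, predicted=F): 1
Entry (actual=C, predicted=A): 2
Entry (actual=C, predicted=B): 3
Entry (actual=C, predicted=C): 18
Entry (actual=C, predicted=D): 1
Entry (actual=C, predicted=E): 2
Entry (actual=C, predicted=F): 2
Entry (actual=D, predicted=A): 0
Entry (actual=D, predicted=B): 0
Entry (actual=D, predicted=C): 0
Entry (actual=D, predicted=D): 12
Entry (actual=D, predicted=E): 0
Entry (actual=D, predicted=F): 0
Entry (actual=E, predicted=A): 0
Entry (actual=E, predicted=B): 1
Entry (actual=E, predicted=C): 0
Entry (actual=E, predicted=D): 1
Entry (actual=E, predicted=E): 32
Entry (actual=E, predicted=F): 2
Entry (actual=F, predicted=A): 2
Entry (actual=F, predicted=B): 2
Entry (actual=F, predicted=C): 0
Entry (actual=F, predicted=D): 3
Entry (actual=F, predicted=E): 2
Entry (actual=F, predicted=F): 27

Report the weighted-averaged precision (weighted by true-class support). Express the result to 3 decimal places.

0.758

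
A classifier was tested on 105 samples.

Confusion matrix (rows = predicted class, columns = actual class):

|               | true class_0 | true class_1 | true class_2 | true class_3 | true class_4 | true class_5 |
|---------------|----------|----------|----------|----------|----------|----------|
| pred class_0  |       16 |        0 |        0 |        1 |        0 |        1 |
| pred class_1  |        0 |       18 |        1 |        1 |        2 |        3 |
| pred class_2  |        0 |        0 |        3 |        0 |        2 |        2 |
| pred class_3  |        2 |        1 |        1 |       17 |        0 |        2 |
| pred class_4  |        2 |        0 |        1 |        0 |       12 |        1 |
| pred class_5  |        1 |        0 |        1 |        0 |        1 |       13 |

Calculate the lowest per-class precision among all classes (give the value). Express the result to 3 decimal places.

0.429

Per-class precision (TP/(TP+FP)):
  class_0: TP=16, FP=0+0+1+0+1=2 → 16/18 = 0.8889
  class_1: TP=18, FP=0+1+1+2+3=7 → 18/25 = 0.7200
  class_2: TP=3, FP=0+0+0+2+2=4 → 3/7 = 0.4286
  class_3: TP=17, FP=2+1+1+0+2=6 → 17/23 = 0.7391
  class_4: TP=12, FP=2+0+1+0+1=4 → 12/16 = 0.7500
  class_5: TP=13, FP=1+0+1+0+1=3 → 13/16 = 0.8125
Lowest is class 'class_2' with precision = 0.429.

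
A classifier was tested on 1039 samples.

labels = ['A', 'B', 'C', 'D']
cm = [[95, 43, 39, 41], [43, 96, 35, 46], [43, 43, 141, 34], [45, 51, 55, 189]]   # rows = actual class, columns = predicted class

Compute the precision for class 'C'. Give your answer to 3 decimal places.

Take TP from the diagonal, FP from the rest of the 'C' prediction marginal, FN from the rest of the 'C' actual marginal.
precision = TP/(TP+FP).
C: TP=141, FP=39+35+55=129 → 141/270 = 0.5222

0.522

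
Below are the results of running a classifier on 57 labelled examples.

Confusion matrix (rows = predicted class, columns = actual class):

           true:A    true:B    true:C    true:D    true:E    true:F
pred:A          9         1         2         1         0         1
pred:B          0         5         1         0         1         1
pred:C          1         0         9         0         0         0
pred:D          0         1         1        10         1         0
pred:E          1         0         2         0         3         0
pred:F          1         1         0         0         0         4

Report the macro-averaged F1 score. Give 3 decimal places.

Per-class F1 score (2·TP/(2·TP+FP+FN)):
  A: TP=9, FP=1+2+1+0+1=5, FN=0+1+0+1+1=3 → 18/26 = 0.6923
  B: TP=5, FP=0+1+0+1+1=3, FN=1+0+1+0+1=3 → 10/16 = 0.6250
  C: TP=9, FP=1+0+0+0+0=1, FN=2+1+1+2+0=6 → 18/25 = 0.7200
  D: TP=10, FP=0+1+1+1+0=3, FN=1+0+0+0+0=1 → 20/24 = 0.8333
  E: TP=3, FP=1+0+2+0+0=3, FN=0+1+0+1+0=2 → 6/11 = 0.5455
  F: TP=4, FP=1+1+0+0+0=2, FN=1+1+0+0+0=2 → 8/12 = 0.6667
Macro-F1 score = mean = (0.6923 + 0.6250 + 0.7200 + 0.8333 + 0.5455 + 0.6667) / 6 = 0.680

0.680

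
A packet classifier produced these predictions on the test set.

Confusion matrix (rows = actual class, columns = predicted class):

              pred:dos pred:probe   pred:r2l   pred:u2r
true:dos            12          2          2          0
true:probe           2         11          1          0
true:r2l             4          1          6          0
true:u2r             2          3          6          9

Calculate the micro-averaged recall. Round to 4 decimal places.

0.6230

Micro-averaging pools counts across classes: ΣTP=38, ΣFP=23, ΣFN=23.
Micro-recall = TP/(TP+FN) on pooled counts = 0.6230 (equals overall accuracy in single-label multiclass).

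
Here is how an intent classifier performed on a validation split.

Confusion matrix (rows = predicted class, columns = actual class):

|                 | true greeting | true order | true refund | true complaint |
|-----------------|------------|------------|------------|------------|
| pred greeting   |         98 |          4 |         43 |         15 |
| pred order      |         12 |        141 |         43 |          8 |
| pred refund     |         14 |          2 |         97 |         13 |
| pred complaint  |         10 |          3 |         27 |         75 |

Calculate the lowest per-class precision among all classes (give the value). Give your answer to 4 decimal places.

Per-class precision (TP/(TP+FP)):
  greeting: TP=98, FP=4+43+15=62 → 98/160 = 0.61250
  order: TP=141, FP=12+43+8=63 → 141/204 = 0.69118
  refund: TP=97, FP=14+2+13=29 → 97/126 = 0.76984
  complaint: TP=75, FP=10+3+27=40 → 75/115 = 0.65217
Lowest is class 'greeting' with precision = 0.6125.

0.6125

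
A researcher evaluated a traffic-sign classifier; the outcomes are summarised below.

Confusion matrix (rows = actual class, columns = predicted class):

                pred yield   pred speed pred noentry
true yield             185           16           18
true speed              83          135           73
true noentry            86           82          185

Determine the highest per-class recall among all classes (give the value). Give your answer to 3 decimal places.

0.845

Per-class recall (TP/(TP+FN)):
  yield: TP=185, FN=16+18=34 → 185/219 = 0.8447
  speed: TP=135, FN=83+73=156 → 135/291 = 0.4639
  noentry: TP=185, FN=86+82=168 → 185/353 = 0.5241
Highest is class 'yield' with recall = 0.845.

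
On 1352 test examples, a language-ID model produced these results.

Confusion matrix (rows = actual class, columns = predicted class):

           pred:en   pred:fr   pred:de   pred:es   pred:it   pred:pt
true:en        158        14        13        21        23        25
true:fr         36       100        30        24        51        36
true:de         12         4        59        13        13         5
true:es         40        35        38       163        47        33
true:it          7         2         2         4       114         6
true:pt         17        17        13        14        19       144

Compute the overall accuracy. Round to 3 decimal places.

0.546

Accuracy = trace / total = (158+100+59+163+114+144=738) / 1352 = 738/1352 = 0.546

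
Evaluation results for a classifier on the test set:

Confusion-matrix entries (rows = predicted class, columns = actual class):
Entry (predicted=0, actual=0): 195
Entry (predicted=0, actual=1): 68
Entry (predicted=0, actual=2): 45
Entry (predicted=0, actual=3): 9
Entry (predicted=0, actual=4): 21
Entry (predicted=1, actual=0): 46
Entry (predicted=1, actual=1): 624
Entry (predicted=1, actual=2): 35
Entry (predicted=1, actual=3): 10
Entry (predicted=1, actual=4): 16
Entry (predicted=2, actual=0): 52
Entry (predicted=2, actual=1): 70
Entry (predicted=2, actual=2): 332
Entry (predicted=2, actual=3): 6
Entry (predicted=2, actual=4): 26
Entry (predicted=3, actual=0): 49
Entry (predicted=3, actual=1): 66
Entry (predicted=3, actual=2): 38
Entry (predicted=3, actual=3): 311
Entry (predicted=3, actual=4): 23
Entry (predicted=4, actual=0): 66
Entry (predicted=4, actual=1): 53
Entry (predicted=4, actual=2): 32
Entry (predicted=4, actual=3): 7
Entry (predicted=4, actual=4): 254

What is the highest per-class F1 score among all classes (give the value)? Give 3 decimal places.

Per-class F1 score (2·TP/(2·TP+FP+FN)):
  0: TP=195, FP=68+45+9+21=143, FN=46+52+49+66=213 → 390/746 = 0.5228
  1: TP=624, FP=46+35+10+16=107, FN=68+70+66+53=257 → 1248/1612 = 0.7742
  2: TP=332, FP=52+70+6+26=154, FN=45+35+38+32=150 → 664/968 = 0.6860
  3: TP=311, FP=49+66+38+23=176, FN=9+10+6+7=32 → 622/830 = 0.7494
  4: TP=254, FP=66+53+32+7=158, FN=21+16+26+23=86 → 508/752 = 0.6755
Highest is class '1' with F1 score = 0.774.

0.774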